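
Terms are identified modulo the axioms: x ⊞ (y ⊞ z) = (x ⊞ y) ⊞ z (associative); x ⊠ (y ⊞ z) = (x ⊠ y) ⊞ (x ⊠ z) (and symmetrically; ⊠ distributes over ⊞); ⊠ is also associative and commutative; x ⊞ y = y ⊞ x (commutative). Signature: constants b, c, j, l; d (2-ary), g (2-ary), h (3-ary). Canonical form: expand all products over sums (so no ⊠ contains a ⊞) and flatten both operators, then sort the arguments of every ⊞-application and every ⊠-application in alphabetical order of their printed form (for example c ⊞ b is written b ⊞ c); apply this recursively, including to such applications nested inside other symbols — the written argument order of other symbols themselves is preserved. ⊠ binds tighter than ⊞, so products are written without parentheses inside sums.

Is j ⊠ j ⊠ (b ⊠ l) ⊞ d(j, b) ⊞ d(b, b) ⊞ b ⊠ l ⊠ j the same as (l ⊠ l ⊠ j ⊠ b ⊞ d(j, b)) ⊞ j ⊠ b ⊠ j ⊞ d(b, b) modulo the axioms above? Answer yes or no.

Answer: no — b ⊠ j ⊠ j ⊠ l ⊞ b ⊠ j ⊠ l ⊞ d(b, b) ⊞ d(j, b) vs b ⊠ j ⊠ j ⊞ b ⊠ j ⊠ l ⊠ l ⊞ d(b, b) ⊞ d(j, b)

Derivation:
Left:  j ⊠ j ⊠ (b ⊠ l) ⊞ d(j, b) ⊞ d(b, b) ⊞ b ⊠ l ⊠ j
  Un-nest:  b ⊠ j ⊠ j ⊠ l ⊞ d(j, b) ⊞ d(b, b) ⊞ b ⊠ j ⊠ l
  Sort:  b ⊠ j ⊠ j ⊠ l ⊞ b ⊠ j ⊠ l ⊞ d(b, b) ⊞ d(j, b)
Right:  (l ⊠ l ⊠ j ⊠ b ⊞ d(j, b)) ⊞ j ⊠ b ⊠ j ⊞ d(b, b)
  Flatten:  b ⊠ j ⊠ l ⊠ l ⊞ d(j, b) ⊞ b ⊠ j ⊠ j ⊞ d(b, b)
  Order the arguments:  b ⊠ j ⊠ j ⊞ b ⊠ j ⊠ l ⊠ l ⊞ d(b, b) ⊞ d(j, b)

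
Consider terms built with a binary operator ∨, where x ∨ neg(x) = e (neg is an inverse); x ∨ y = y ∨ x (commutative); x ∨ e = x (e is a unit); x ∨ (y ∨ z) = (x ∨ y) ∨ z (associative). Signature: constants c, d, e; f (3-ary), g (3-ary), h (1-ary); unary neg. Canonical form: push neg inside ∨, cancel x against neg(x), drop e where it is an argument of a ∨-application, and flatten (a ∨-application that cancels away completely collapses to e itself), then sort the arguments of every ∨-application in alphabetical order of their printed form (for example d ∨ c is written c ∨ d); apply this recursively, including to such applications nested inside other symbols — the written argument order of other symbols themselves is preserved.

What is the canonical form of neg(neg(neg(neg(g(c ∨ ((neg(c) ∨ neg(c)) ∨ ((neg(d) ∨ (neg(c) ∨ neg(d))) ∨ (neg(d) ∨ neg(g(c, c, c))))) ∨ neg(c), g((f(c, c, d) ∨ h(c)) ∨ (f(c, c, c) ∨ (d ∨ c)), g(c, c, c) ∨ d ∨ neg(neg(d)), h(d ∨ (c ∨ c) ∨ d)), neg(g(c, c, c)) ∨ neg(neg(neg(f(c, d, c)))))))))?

Push neg inside:  distribute neg over ∨ and collapse double neg
Collect terms:  g(neg(c) ∨ neg(c) ∨ neg(c) ∨ neg(d) ∨ neg(d) ∨ neg(d) ∨ neg(g(c, c, c)), g(c ∨ d ∨ f(c, c, c) ∨ f(c, c, d) ∨ h(c), d ∨ d ∨ g(c, c, c), h(c ∨ c ∨ d ∨ d)), neg(f(c, d, c)) ∨ neg(g(c, c, c)))

Answer: g(neg(c) ∨ neg(c) ∨ neg(c) ∨ neg(d) ∨ neg(d) ∨ neg(d) ∨ neg(g(c, c, c)), g(c ∨ d ∨ f(c, c, c) ∨ f(c, c, d) ∨ h(c), d ∨ d ∨ g(c, c, c), h(c ∨ c ∨ d ∨ d)), neg(f(c, d, c)) ∨ neg(g(c, c, c)))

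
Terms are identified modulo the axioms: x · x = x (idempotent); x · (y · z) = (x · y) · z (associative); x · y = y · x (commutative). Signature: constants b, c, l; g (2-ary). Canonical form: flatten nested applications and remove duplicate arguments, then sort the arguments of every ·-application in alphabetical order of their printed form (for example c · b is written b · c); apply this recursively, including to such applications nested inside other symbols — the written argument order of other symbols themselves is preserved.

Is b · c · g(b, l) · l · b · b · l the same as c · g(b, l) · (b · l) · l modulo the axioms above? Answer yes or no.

Answer: yes — both canonical forms are b · c · g(b, l) · l

Derivation:
Left:  b · c · g(b, l) · l · b · b · l
  Idempotence:  drop duplicate b, b, l
  Order the arguments:  b · c · g(b, l) · l
Right:  c · g(b, l) · (b · l) · l
  Un-nest:  c · g(b, l) · b · l · l
  Idempotence:  drop duplicate l
  Sort:  b · c · g(b, l) · l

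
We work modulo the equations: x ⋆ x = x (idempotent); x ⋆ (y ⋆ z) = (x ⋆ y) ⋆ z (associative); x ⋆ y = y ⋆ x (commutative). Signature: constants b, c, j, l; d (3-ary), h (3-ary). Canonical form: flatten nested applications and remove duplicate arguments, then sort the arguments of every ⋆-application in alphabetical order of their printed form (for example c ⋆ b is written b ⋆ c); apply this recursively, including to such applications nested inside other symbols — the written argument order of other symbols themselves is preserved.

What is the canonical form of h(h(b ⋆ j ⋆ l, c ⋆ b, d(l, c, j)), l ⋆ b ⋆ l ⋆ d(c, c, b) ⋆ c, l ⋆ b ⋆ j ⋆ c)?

Focus inside:  l ⋆ b ⋆ l ⋆ d(c, c, b) ⋆ c
Idempotence:  drop duplicate l
Sort arguments:  b ⋆ c ⋆ d(c, c, b) ⋆ l
Rebuild:  h(h(b ⋆ j ⋆ l, b ⋆ c, d(l, c, j)), b ⋆ c ⋆ d(c, c, b) ⋆ l, b ⋆ c ⋆ j ⋆ l)

Answer: h(h(b ⋆ j ⋆ l, b ⋆ c, d(l, c, j)), b ⋆ c ⋆ d(c, c, b) ⋆ l, b ⋆ c ⋆ j ⋆ l)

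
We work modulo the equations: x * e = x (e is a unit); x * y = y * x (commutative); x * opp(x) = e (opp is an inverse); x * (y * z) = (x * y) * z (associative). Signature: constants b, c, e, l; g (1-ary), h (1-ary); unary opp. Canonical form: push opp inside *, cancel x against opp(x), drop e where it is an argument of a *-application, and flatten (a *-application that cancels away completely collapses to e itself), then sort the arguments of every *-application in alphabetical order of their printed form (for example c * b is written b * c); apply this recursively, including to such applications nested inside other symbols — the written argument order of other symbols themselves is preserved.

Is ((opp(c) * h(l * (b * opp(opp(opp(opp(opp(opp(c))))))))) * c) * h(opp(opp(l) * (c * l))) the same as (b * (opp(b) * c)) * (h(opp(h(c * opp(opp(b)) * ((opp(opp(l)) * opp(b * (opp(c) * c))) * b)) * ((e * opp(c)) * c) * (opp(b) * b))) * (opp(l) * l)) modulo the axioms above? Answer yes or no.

Left:  ((opp(c) * h(l * (b * opp(opp(opp(opp(opp(opp(c))))))))) * c) * h(opp(opp(l) * (c * l)))
  Push opp inside:  distribute opp over * and collapse double opp
  Cancel inverse pairs:  c cancels
  Combine occurrences:  h(b * c * l) * h(opp(c))
Right:  (b * (opp(b) * c)) * (h(opp(h(c * opp(opp(b)) * ((opp(opp(l)) * opp(b * (opp(c) * c))) * b)) * ((e * opp(c)) * c) * (opp(b) * b))) * (opp(l) * l))
  Push opp inside:  distribute opp over * and collapse double opp
  Cancel:  b cancels; l cancels
  Collect:  c * h(opp(h(b * c * l)))

Answer: no — h(b * c * l) * h(opp(c)) vs c * h(opp(h(b * c * l)))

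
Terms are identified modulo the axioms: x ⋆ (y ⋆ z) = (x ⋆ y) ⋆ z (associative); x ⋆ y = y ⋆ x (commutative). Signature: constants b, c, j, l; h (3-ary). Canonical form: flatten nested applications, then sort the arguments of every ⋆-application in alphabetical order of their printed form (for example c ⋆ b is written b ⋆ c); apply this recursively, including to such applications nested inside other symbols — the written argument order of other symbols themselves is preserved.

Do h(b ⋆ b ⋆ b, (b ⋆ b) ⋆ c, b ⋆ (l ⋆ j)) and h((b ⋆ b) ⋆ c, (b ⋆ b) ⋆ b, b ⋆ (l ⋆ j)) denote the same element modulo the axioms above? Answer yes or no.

Left:  h(b ⋆ b ⋆ b, (b ⋆ b) ⋆ c, b ⋆ (l ⋆ j))
  Work inside:  b ⋆ (l ⋆ j)
  Merge nested applications:  b ⋆ l ⋆ j
  Order the arguments:  b ⋆ j ⋆ l
  Put back:  h(b ⋆ b ⋆ b, b ⋆ b ⋆ c, b ⋆ j ⋆ l)
Right:  h((b ⋆ b) ⋆ c, (b ⋆ b) ⋆ b, b ⋆ (l ⋆ j))
  Focus inside:  b ⋆ (l ⋆ j)
  Un-nest:  b ⋆ l ⋆ j
  Order the arguments:  b ⋆ j ⋆ l
  Put back:  h(b ⋆ b ⋆ c, b ⋆ b ⋆ b, b ⋆ j ⋆ l)

Answer: no — h(b ⋆ b ⋆ b, b ⋆ b ⋆ c, b ⋆ j ⋆ l) vs h(b ⋆ b ⋆ c, b ⋆ b ⋆ b, b ⋆ j ⋆ l)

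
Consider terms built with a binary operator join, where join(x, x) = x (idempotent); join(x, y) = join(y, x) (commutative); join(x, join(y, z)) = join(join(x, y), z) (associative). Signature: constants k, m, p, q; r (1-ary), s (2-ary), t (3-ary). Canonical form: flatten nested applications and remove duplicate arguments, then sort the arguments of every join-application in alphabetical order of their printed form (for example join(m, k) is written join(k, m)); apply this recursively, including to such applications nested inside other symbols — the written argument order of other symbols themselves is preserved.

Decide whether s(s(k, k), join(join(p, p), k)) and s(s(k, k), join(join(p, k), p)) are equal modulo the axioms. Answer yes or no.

Answer: yes — both canonical forms are s(s(k, k), join(k, p))

Derivation:
Left:  s(s(k, k), join(join(p, p), k))
  Descend into:  join(join(p, p), k)
  Un-nest:  join(p, p, k)
  Idempotence:  drop duplicate p
  Sort arguments:  join(k, p)
  Reassemble:  s(s(k, k), join(k, p))
Right:  s(s(k, k), join(join(p, k), p))
  Focus inside:  join(join(p, k), p)
  Flatten:  join(p, k, p)
  Drop duplicates:  drop duplicate p
  Sort:  join(k, p)
  Rebuild:  s(s(k, k), join(k, p))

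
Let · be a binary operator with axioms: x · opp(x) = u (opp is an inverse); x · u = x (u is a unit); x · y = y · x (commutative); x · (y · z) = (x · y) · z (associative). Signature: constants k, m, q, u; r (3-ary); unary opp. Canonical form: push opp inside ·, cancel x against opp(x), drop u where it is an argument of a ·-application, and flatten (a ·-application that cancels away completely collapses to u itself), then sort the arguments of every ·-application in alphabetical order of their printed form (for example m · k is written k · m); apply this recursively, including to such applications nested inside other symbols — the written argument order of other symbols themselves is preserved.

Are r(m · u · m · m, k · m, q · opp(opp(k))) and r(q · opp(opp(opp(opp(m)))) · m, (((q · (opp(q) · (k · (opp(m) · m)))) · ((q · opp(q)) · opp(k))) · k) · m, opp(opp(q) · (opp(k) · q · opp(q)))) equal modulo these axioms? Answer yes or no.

Left:  r(m · u · m · m, k · m, q · opp(opp(k)))
  Focus inside:  q · opp(opp(k))
  Push opp inside:  distribute opp over · and collapse double opp
  Collect terms:  q · k
  Order the arguments:  k · q
  Put back:  r(m · m · m, k · m, k · q)
Right:  r(q · opp(opp(opp(opp(m)))) · m, (((q · (opp(q) · (k · (opp(m) · m)))) · ((q · opp(q)) · opp(k))) · k) · m, opp(opp(q) · (opp(k) · q · opp(q))))
  Descend into:  (((q · (opp(q) · (k · (opp(m) · m)))) · ((q · opp(q)) · opp(k))) · k) · m
  Inverses cancel:  q cancels
  Collect terms:  k · m
  Reassemble:  r(m · m · q, k · m, k · q)

Answer: no — r(m · m · m, k · m, k · q) vs r(m · m · q, k · m, k · q)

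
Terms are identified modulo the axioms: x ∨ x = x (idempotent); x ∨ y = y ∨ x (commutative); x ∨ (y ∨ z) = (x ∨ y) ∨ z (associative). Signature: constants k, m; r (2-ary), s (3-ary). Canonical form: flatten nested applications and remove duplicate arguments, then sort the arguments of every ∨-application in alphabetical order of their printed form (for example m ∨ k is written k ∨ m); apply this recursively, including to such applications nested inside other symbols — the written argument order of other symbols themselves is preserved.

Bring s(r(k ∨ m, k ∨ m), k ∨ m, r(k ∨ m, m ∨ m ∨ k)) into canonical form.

Answer: s(r(k ∨ m, k ∨ m), k ∨ m, r(k ∨ m, k ∨ m))

Derivation:
Descend into:  m ∨ m ∨ k
Drop duplicates:  drop duplicate m
Sort:  k ∨ m
Reassemble:  s(r(k ∨ m, k ∨ m), k ∨ m, r(k ∨ m, k ∨ m))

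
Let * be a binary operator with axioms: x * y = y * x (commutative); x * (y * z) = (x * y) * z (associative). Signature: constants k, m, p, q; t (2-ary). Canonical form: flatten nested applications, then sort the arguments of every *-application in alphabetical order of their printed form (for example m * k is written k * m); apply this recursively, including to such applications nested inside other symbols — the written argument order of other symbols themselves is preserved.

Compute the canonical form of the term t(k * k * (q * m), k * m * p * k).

Answer: t(k * k * m * q, k * k * m * p)

Derivation:
Work inside:  k * k * (q * m)
Flatten:  k * k * q * m
Order the arguments:  k * k * m * q
Reassemble:  t(k * k * m * q, k * k * m * p)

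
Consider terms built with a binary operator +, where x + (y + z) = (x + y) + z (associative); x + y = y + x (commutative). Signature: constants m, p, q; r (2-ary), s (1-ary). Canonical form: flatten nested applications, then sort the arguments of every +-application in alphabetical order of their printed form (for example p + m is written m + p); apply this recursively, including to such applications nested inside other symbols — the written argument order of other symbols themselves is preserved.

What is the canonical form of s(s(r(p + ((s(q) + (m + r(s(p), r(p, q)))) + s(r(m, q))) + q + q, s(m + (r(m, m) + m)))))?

Answer: s(s(r(m + p + q + q + r(s(p), r(p, q)) + s(q) + s(r(m, q)), s(m + m + r(m, m)))))

Derivation:
Work inside:  p + ((s(q) + (m + r(s(p), r(p, q)))) + s(r(m, q))) + q + q
Merge nested applications:  p + s(q) + m + r(s(p), r(p, q)) + s(r(m, q)) + q + q
Sort:  m + p + q + q + r(s(p), r(p, q)) + s(q) + s(r(m, q))
Put back:  s(s(r(m + p + q + q + r(s(p), r(p, q)) + s(q) + s(r(m, q)), s(m + m + r(m, m)))))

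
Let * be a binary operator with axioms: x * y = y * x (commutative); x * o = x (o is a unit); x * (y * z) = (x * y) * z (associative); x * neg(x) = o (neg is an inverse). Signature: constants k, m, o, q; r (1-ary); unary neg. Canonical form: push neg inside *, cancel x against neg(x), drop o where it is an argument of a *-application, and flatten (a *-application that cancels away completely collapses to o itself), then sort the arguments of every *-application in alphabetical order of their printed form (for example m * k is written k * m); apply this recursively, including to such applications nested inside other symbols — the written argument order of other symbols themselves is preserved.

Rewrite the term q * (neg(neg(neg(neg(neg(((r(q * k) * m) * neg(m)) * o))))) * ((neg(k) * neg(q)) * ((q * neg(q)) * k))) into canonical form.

Push neg inside:  distribute neg over * and collapse double neg
Cancel inverse pairs:  q cancels; m cancels; k cancels
Combine occurrences:  neg(r(k * q))

Answer: neg(r(k * q))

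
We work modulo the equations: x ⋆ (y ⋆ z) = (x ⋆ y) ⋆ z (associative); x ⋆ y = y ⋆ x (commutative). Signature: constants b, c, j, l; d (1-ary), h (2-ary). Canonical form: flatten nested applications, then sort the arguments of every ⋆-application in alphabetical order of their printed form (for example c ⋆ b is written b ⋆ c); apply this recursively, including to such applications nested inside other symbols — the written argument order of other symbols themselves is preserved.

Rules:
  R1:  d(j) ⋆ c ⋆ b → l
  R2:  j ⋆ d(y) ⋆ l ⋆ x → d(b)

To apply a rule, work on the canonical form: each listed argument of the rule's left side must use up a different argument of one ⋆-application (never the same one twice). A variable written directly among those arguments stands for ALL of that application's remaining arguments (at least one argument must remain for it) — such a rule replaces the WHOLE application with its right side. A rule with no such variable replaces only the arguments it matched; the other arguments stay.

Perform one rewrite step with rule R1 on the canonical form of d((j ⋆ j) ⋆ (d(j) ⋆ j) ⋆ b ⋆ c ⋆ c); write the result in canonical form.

Canonical form:  d(b ⋆ c ⋆ c ⋆ d(j) ⋆ j ⋆ j ⋆ j)
R1 matches:  uses b, c, d(j)
New term:  d(c ⋆ j ⋆ j ⋆ j ⋆ l)

Answer: d(c ⋆ j ⋆ j ⋆ j ⋆ l)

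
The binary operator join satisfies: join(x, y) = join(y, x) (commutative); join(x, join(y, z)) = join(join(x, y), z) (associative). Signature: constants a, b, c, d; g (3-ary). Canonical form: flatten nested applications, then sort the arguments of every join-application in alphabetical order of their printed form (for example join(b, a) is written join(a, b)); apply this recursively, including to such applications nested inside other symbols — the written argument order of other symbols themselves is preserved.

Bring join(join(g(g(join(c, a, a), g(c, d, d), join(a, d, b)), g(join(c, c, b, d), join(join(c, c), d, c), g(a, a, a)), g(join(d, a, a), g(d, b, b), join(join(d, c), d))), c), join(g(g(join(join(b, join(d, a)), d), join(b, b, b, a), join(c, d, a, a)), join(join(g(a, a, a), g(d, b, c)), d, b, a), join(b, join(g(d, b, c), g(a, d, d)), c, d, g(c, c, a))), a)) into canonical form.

Answer: join(a, c, g(g(join(a, a, c), g(c, d, d), join(a, b, d)), g(join(b, c, c, d), join(c, c, c, d), g(a, a, a)), g(join(a, a, d), g(d, b, b), join(c, d, d))), g(g(join(a, b, d, d), join(a, b, b, b), join(a, a, c, d)), join(a, b, d, g(a, a, a), g(d, b, c)), join(b, c, d, g(a, d, d), g(c, c, a), g(d, b, c))))

Derivation:
Flatten:  join(g(g(join(c, a, a), g(c, d, d), join(a, d, b)), g(join(c, c, b, d), join(join(c, c), d, c), g(a, a, a)), g(join(d, a, a), g(d, b, b), join(join(d, c), d))), c, g(g(join(join(b, join(d, a)), d), join(b, b, b, a), join(c, d, a, a)), join(join(g(a, a, a), g(d, b, c)), d, b, a), join(b, join(g(d, b, c), g(a, d, d)), c, d, g(c, c, a))), a)
Simplify inside:  g(g(join(c, a, a), g(c, d, d), join(a, d, b)), g(join(c, c, b, d), join(join(c, c), d, c), g(a, a, a)), g(join(d, a, a), g(d, b, b), join(join(d, c), d)))  →  g(g(join(a, a, c), g(c, d, d), join(a, b, d)), g(join(b, c, c, d), join(c, c, c, d), g(a, a, a)), g(join(a, a, d), g(d, b, b), join(c, d, d)))
Canonicalize subterm:  g(g(join(join(b, join(d, a)), d), join(b, b, b, a), join(c, d, a, a)), join(join(g(a, a, a), g(d, b, c)), d, b, a), join(b, join(g(d, b, c), g(a, d, d)), c, d, g(c, c, a)))  →  g(g(join(a, b, d, d), join(a, b, b, b), join(a, a, c, d)), join(a, b, d, g(a, a, a), g(d, b, c)), join(b, c, d, g(a, d, d), g(c, c, a), g(d, b, c)))
Sort:  join(a, c, g(g(join(a, a, c), g(c, d, d), join(a, b, d)), g(join(b, c, c, d), join(c, c, c, d), g(a, a, a)), g(join(a, a, d), g(d, b, b), join(c, d, d))), g(g(join(a, b, d, d), join(a, b, b, b), join(a, a, c, d)), join(a, b, d, g(a, a, a), g(d, b, c)), join(b, c, d, g(a, d, d), g(c, c, a), g(d, b, c))))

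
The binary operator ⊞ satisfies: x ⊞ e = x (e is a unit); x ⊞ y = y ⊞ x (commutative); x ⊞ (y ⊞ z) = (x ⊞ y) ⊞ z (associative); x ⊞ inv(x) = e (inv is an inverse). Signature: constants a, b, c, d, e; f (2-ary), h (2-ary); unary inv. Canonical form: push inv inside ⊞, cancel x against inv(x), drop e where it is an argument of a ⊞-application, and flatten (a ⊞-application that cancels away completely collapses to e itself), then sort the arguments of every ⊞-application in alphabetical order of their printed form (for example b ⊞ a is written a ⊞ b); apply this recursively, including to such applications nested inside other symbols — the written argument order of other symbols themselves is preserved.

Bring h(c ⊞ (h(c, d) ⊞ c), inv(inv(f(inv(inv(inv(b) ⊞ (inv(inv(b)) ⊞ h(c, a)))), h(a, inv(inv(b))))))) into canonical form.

Answer: h(c ⊞ c ⊞ h(c, d), f(h(c, a), h(a, b)))

Derivation:
Work inside:  inv(b) ⊞ (inv(inv(b)) ⊞ h(c, a))
Push inv inside:  distribute inv over ⊞ and collapse double inv
Cancel:  b cancels
Collect:  h(c, a)
Put back:  h(c ⊞ c ⊞ h(c, d), f(h(c, a), h(a, b)))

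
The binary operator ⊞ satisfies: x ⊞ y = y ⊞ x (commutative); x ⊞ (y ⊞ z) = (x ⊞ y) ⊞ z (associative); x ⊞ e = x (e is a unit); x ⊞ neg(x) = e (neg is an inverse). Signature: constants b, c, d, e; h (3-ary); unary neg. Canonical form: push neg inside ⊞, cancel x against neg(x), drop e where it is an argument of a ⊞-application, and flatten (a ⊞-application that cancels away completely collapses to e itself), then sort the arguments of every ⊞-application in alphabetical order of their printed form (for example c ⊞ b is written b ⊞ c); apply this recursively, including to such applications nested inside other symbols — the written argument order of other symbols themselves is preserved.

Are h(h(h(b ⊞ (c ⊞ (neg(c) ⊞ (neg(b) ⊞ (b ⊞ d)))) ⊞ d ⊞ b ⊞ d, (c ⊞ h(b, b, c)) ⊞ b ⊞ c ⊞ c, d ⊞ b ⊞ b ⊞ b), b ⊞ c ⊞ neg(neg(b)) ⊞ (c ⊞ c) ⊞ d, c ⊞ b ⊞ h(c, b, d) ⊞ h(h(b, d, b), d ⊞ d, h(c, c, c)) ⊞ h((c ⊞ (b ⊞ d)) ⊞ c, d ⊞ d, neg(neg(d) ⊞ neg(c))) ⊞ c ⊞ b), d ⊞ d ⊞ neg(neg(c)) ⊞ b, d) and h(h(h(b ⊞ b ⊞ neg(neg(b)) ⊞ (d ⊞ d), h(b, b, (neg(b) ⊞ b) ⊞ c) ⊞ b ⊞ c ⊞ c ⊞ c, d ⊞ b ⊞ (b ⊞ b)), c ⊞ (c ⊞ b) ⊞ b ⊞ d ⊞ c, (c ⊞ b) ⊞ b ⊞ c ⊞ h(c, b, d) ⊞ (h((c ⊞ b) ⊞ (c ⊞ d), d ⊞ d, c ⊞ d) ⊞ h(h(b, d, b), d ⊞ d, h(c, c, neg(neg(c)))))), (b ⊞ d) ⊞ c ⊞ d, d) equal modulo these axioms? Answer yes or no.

Answer: no — h(h(h(b ⊞ b ⊞ d ⊞ d ⊞ d, b ⊞ c ⊞ c ⊞ c ⊞ h(b, b, c), b ⊞ b ⊞ b ⊞ d), b ⊞ b ⊞ c ⊞ c ⊞ c ⊞ d, b ⊞ b ⊞ c ⊞ c ⊞ h(b ⊞ c ⊞ c ⊞ d, d ⊞ d, c ⊞ d) ⊞ h(c, b, d) ⊞ h(h(b, d, b), d ⊞ d, h(c, c, c))), b ⊞ c ⊞ d ⊞ d, d) vs h(h(h(b ⊞ b ⊞ b ⊞ d ⊞ d, b ⊞ c ⊞ c ⊞ c ⊞ h(b, b, c), b ⊞ b ⊞ b ⊞ d), b ⊞ b ⊞ c ⊞ c ⊞ c ⊞ d, b ⊞ b ⊞ c ⊞ c ⊞ h(b ⊞ c ⊞ c ⊞ d, d ⊞ d, c ⊞ d) ⊞ h(c, b, d) ⊞ h(h(b, d, b), d ⊞ d, h(c, c, c))), b ⊞ c ⊞ d ⊞ d, d)

Derivation:
Left:  h(h(h(b ⊞ (c ⊞ (neg(c) ⊞ (neg(b) ⊞ (b ⊞ d)))) ⊞ d ⊞ b ⊞ d, (c ⊞ h(b, b, c)) ⊞ b ⊞ c ⊞ c, d ⊞ b ⊞ b ⊞ b), b ⊞ c ⊞ neg(neg(b)) ⊞ (c ⊞ c) ⊞ d, c ⊞ b ⊞ h(c, b, d) ⊞ h(h(b, d, b), d ⊞ d, h(c, c, c)) ⊞ h((c ⊞ (b ⊞ d)) ⊞ c, d ⊞ d, neg(neg(d) ⊞ neg(c))) ⊞ c ⊞ b), d ⊞ d ⊞ neg(neg(c)) ⊞ b, d)
  Focus inside:  c ⊞ b ⊞ h(c, b, d) ⊞ h(h(b, d, b), d ⊞ d, h(c, c, c)) ⊞ h((c ⊞ (b ⊞ d)) ⊞ c, d ⊞ d, neg(neg(d) ⊞ neg(c))) ⊞ c ⊞ b
  Push neg inside:  distribute neg over ⊞ and collapse double neg
  Collect:  c ⊞ c ⊞ b ⊞ b ⊞ h(c, b, d) ⊞ h(h(b, d, b), d ⊞ d, h(c, c, c)) ⊞ h(b ⊞ c ⊞ c ⊞ d, d ⊞ d, c ⊞ d)
  Sort arguments:  b ⊞ b ⊞ c ⊞ c ⊞ h(b ⊞ c ⊞ c ⊞ d, d ⊞ d, c ⊞ d) ⊞ h(c, b, d) ⊞ h(h(b, d, b), d ⊞ d, h(c, c, c))
  Put back:  h(h(h(b ⊞ b ⊞ d ⊞ d ⊞ d, b ⊞ c ⊞ c ⊞ c ⊞ h(b, b, c), b ⊞ b ⊞ b ⊞ d), b ⊞ b ⊞ c ⊞ c ⊞ c ⊞ d, b ⊞ b ⊞ c ⊞ c ⊞ h(b ⊞ c ⊞ c ⊞ d, d ⊞ d, c ⊞ d) ⊞ h(c, b, d) ⊞ h(h(b, d, b), d ⊞ d, h(c, c, c))), b ⊞ c ⊞ d ⊞ d, d)
Right:  h(h(h(b ⊞ b ⊞ neg(neg(b)) ⊞ (d ⊞ d), h(b, b, (neg(b) ⊞ b) ⊞ c) ⊞ b ⊞ c ⊞ c ⊞ c, d ⊞ b ⊞ (b ⊞ b)), c ⊞ (c ⊞ b) ⊞ b ⊞ d ⊞ c, (c ⊞ b) ⊞ b ⊞ c ⊞ h(c, b, d) ⊞ (h((c ⊞ b) ⊞ (c ⊞ d), d ⊞ d, c ⊞ d) ⊞ h(h(b, d, b), d ⊞ d, h(c, c, neg(neg(c)))))), (b ⊞ d) ⊞ c ⊞ d, d)
  Work inside:  (c ⊞ b) ⊞ b ⊞ c ⊞ h(c, b, d) ⊞ (h((c ⊞ b) ⊞ (c ⊞ d), d ⊞ d, c ⊞ d) ⊞ h(h(b, d, b), d ⊞ d, h(c, c, neg(neg(c)))))
  Push neg inside:  distribute neg over ⊞ and collapse double neg
  Combine occurrences:  c ⊞ c ⊞ b ⊞ b ⊞ h(c, b, d) ⊞ h(b ⊞ c ⊞ c ⊞ d, d ⊞ d, c ⊞ d) ⊞ h(h(b, d, b), d ⊞ d, h(c, c, c))
  Sort:  b ⊞ b ⊞ c ⊞ c ⊞ h(b ⊞ c ⊞ c ⊞ d, d ⊞ d, c ⊞ d) ⊞ h(c, b, d) ⊞ h(h(b, d, b), d ⊞ d, h(c, c, c))
  Put back:  h(h(h(b ⊞ b ⊞ b ⊞ d ⊞ d, b ⊞ c ⊞ c ⊞ c ⊞ h(b, b, c), b ⊞ b ⊞ b ⊞ d), b ⊞ b ⊞ c ⊞ c ⊞ c ⊞ d, b ⊞ b ⊞ c ⊞ c ⊞ h(b ⊞ c ⊞ c ⊞ d, d ⊞ d, c ⊞ d) ⊞ h(c, b, d) ⊞ h(h(b, d, b), d ⊞ d, h(c, c, c))), b ⊞ c ⊞ d ⊞ d, d)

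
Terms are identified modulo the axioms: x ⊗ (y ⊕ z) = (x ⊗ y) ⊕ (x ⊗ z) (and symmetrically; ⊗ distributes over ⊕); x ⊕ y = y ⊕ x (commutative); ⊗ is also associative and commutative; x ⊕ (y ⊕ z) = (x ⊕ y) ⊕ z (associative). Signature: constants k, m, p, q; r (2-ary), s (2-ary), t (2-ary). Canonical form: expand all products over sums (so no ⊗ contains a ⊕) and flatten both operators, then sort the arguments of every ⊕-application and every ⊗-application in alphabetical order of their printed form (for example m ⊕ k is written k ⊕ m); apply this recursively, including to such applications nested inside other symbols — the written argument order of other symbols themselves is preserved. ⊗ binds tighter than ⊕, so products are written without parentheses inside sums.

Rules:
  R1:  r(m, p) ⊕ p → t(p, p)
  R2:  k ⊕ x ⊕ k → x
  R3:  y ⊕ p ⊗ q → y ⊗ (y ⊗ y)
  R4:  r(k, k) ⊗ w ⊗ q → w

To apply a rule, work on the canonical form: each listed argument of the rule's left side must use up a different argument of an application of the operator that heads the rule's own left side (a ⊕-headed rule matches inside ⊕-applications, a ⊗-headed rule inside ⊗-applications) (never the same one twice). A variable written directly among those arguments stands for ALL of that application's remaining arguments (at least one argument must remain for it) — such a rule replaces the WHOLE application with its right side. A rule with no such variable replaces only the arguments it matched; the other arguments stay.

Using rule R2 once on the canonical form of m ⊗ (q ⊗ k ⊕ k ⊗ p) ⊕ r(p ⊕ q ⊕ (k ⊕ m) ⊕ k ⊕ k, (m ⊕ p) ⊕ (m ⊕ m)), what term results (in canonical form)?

Answer: k ⊗ m ⊗ p ⊕ k ⊗ m ⊗ q ⊕ r(k ⊕ m ⊕ p ⊕ q, m ⊕ m ⊕ m ⊕ p)

Derivation:
Canonical form:  k ⊗ m ⊗ p ⊕ k ⊗ m ⊗ q ⊕ r(k ⊕ k ⊕ k ⊕ m ⊕ p ⊕ q, m ⊕ m ⊕ m ⊕ p)
Match R2:  consume k, k;  x := k ⊕ m ⊕ p ⊕ q
Every leftover argument binds to the variable; the entire application is replaced.
Giving:  k ⊗ m ⊗ p ⊕ k ⊗ m ⊗ q ⊕ r(k ⊕ m ⊕ p ⊕ q, m ⊕ m ⊕ m ⊕ p)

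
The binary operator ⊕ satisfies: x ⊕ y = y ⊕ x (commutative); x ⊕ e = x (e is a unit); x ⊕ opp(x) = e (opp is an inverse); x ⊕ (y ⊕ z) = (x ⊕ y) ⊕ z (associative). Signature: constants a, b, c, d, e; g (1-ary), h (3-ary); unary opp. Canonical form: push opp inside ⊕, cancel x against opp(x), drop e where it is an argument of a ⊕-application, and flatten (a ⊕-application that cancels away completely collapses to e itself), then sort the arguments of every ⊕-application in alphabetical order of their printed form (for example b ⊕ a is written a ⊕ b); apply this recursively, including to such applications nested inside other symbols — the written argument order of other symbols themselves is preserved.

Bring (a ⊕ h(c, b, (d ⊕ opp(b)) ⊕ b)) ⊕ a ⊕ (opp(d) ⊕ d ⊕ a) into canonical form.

Answer: a ⊕ a ⊕ a ⊕ h(c, b, d)

Derivation:
Cancel inverse pairs:  d cancels
Collect terms:  a ⊕ a ⊕ a ⊕ h(c, b, d)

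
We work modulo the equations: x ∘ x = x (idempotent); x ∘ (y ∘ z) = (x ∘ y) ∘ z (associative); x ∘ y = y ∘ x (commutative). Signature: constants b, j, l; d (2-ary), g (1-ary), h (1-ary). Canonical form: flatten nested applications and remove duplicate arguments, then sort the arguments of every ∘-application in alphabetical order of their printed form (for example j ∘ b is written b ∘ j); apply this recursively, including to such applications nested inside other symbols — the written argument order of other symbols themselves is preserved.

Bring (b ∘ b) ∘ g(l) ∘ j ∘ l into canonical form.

Un-nest:  b ∘ b ∘ g(l) ∘ j ∘ l
Deduplicate:  drop duplicate b
Sort:  b ∘ g(l) ∘ j ∘ l

Answer: b ∘ g(l) ∘ j ∘ l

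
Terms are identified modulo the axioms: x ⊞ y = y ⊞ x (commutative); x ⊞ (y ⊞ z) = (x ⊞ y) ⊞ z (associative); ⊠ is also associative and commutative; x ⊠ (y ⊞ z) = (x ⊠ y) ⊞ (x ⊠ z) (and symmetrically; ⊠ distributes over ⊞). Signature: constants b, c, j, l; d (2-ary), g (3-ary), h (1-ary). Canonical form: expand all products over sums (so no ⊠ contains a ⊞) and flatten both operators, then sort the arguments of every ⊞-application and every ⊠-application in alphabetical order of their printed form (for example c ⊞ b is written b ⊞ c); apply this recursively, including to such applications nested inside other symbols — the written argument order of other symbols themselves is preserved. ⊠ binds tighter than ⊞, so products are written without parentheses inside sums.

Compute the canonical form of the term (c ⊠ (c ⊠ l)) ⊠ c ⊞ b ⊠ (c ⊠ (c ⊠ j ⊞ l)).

Answer: b ⊠ c ⊠ c ⊠ j ⊞ b ⊠ c ⊠ l ⊞ c ⊠ c ⊠ c ⊠ l

Derivation:
Distribute:  c ⊠ c ⊠ c ⊠ l ⊞ b ⊠ c ⊠ c ⊠ j ⊞ b ⊠ c ⊠ l
Sort arguments:  b ⊠ c ⊠ c ⊠ j ⊞ b ⊠ c ⊠ l ⊞ c ⊠ c ⊠ c ⊠ l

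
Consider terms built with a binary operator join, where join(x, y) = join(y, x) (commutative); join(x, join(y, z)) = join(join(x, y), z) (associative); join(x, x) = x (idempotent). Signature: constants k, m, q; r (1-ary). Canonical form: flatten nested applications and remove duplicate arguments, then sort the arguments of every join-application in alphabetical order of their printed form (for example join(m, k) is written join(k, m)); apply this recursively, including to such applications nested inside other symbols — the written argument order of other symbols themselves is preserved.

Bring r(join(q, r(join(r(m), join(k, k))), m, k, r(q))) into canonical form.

Answer: r(join(k, m, q, r(join(k, r(m))), r(q)))

Derivation:
Focus inside:  join(q, r(join(r(m), join(k, k))), m, k, r(q))
Canonicalize subterm:  r(join(r(m), join(k, k)))  →  r(join(k, r(m)))
Sort arguments:  join(k, m, q, r(join(k, r(m))), r(q))
Put back:  r(join(k, m, q, r(join(k, r(m))), r(q)))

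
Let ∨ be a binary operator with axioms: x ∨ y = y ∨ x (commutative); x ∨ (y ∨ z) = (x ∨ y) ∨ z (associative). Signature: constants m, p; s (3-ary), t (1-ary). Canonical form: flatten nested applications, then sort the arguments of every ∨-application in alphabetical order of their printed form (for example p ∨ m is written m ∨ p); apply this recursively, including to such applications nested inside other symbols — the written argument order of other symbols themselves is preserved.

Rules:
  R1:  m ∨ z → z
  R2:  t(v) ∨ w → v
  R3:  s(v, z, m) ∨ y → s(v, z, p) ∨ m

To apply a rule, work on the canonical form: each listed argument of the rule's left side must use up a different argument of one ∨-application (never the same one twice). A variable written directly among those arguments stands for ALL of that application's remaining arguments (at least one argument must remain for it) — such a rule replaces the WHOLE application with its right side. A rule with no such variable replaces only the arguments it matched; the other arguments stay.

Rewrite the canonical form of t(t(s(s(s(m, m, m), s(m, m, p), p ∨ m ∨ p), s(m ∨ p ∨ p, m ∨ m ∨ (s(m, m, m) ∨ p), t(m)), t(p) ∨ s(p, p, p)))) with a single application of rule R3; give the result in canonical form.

Canonical form:  t(t(s(s(s(m, m, m), s(m, m, p), m ∨ p ∨ p), s(m ∨ p ∨ p, m ∨ m ∨ p ∨ s(m, m, m), t(m)), s(p, p, p) ∨ t(p))))
R3 matches:  uses s(m, m, m);  v := m, y := m ∨ m ∨ p, z := m
The variable takes the whole remainder — replace the entire application.
Result:  t(t(s(s(s(m, m, m), s(m, m, p), m ∨ p ∨ p), s(m ∨ p ∨ p, m ∨ s(m, m, p), t(m)), s(p, p, p) ∨ t(p))))

Answer: t(t(s(s(s(m, m, m), s(m, m, p), m ∨ p ∨ p), s(m ∨ p ∨ p, m ∨ s(m, m, p), t(m)), s(p, p, p) ∨ t(p))))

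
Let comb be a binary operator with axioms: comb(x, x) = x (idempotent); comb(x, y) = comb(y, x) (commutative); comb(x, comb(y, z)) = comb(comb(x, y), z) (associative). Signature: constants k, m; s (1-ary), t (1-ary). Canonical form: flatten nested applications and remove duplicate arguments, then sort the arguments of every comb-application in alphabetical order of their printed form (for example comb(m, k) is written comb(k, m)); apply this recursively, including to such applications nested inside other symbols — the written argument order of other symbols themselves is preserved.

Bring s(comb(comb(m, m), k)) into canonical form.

Work inside:  comb(comb(m, m), k)
Un-nest:  comb(m, m, k)
Deduplicate:  drop duplicate m
Sort arguments:  comb(k, m)
Rebuild:  s(comb(k, m))

Answer: s(comb(k, m))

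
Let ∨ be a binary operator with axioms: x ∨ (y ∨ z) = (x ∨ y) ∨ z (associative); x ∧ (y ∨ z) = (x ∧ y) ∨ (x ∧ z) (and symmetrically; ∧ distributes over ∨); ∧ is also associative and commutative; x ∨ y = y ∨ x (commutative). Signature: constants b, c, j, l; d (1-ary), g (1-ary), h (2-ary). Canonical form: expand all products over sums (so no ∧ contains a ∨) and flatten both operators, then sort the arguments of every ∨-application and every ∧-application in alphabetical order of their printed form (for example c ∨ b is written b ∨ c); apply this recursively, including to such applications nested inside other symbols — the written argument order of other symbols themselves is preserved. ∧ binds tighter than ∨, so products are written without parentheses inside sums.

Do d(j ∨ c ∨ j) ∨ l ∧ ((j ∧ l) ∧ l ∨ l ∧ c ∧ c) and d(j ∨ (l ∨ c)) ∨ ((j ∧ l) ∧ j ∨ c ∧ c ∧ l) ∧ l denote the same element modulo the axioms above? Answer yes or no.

Answer: no — c ∧ c ∧ l ∧ l ∨ d(c ∨ j ∨ j) ∨ j ∧ l ∧ l ∧ l vs c ∧ c ∧ l ∧ l ∨ d(c ∨ j ∨ l) ∨ j ∧ j ∧ l ∧ l

Derivation:
Left:  d(j ∨ c ∨ j) ∨ l ∧ ((j ∧ l) ∧ l ∨ l ∧ c ∧ c)
  Expand products over sums:  d(c ∨ j ∨ j) ∨ j ∧ l ∧ l ∧ l ∨ c ∧ c ∧ l ∧ l
  Sort:  c ∧ c ∧ l ∧ l ∨ d(c ∨ j ∨ j) ∨ j ∧ l ∧ l ∧ l
Right:  d(j ∨ (l ∨ c)) ∨ ((j ∧ l) ∧ j ∨ c ∧ c ∧ l) ∧ l
  Expand products over sums:  d(c ∨ j ∨ l) ∨ j ∧ j ∧ l ∧ l ∨ c ∧ c ∧ l ∧ l
  Sort:  c ∧ c ∧ l ∧ l ∨ d(c ∨ j ∨ l) ∨ j ∧ j ∧ l ∧ l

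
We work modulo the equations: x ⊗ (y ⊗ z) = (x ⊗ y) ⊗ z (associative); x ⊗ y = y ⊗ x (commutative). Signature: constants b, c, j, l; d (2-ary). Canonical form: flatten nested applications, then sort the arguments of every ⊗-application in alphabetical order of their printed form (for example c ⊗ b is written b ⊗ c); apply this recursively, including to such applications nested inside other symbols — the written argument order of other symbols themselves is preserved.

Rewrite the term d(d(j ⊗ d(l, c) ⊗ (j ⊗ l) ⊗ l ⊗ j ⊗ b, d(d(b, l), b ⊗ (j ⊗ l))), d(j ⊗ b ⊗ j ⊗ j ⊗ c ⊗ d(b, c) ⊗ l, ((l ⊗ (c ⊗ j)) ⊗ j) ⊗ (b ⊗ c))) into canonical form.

Answer: d(d(b ⊗ d(l, c) ⊗ j ⊗ j ⊗ j ⊗ l ⊗ l, d(d(b, l), b ⊗ j ⊗ l)), d(b ⊗ c ⊗ d(b, c) ⊗ j ⊗ j ⊗ j ⊗ l, b ⊗ c ⊗ c ⊗ j ⊗ j ⊗ l))

Derivation:
Focus inside:  ((l ⊗ (c ⊗ j)) ⊗ j) ⊗ (b ⊗ c)
Merge nested applications:  l ⊗ c ⊗ j ⊗ j ⊗ b ⊗ c
Sort arguments:  b ⊗ c ⊗ c ⊗ j ⊗ j ⊗ l
Reassemble:  d(d(b ⊗ d(l, c) ⊗ j ⊗ j ⊗ j ⊗ l ⊗ l, d(d(b, l), b ⊗ j ⊗ l)), d(b ⊗ c ⊗ d(b, c) ⊗ j ⊗ j ⊗ j ⊗ l, b ⊗ c ⊗ c ⊗ j ⊗ j ⊗ l))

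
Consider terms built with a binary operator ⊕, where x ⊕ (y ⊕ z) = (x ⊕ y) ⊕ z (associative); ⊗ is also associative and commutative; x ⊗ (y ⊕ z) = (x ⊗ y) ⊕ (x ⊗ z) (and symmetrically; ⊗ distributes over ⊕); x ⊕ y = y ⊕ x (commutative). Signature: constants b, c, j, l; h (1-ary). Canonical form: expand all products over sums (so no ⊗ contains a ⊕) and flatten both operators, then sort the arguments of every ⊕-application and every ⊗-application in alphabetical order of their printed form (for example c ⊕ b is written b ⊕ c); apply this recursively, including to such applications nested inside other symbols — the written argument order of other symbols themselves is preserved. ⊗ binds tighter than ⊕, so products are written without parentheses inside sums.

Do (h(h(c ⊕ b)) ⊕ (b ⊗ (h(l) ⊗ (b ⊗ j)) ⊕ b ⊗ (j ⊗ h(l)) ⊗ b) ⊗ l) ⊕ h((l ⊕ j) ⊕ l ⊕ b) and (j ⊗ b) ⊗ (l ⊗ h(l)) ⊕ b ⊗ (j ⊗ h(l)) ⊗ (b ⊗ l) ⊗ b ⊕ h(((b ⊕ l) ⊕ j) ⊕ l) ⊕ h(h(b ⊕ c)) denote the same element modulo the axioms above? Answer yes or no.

Answer: no — b ⊗ b ⊗ h(l) ⊗ j ⊗ l ⊕ b ⊗ b ⊗ h(l) ⊗ j ⊗ l ⊕ h(b ⊕ j ⊕ l ⊕ l) ⊕ h(h(b ⊕ c)) vs b ⊗ b ⊗ b ⊗ h(l) ⊗ j ⊗ l ⊕ b ⊗ h(l) ⊗ j ⊗ l ⊕ h(b ⊕ j ⊕ l ⊕ l) ⊕ h(h(b ⊕ c))

Derivation:
Left:  (h(h(c ⊕ b)) ⊕ (b ⊗ (h(l) ⊗ (b ⊗ j)) ⊕ b ⊗ (j ⊗ h(l)) ⊗ b) ⊗ l) ⊕ h((l ⊕ j) ⊕ l ⊕ b)
  Distribute:  h(h(b ⊕ c)) ⊕ b ⊗ b ⊗ h(l) ⊗ j ⊗ l ⊕ b ⊗ b ⊗ h(l) ⊗ j ⊗ l ⊕ h(b ⊕ j ⊕ l ⊕ l)
  Order the arguments:  b ⊗ b ⊗ h(l) ⊗ j ⊗ l ⊕ b ⊗ b ⊗ h(l) ⊗ j ⊗ l ⊕ h(b ⊕ j ⊕ l ⊕ l) ⊕ h(h(b ⊕ c))
Right:  (j ⊗ b) ⊗ (l ⊗ h(l)) ⊕ b ⊗ (j ⊗ h(l)) ⊗ (b ⊗ l) ⊗ b ⊕ h(((b ⊕ l) ⊕ j) ⊕ l) ⊕ h(h(b ⊕ c))
  Un-nest:  b ⊗ h(l) ⊗ j ⊗ l ⊕ b ⊗ b ⊗ b ⊗ h(l) ⊗ j ⊗ l ⊕ h(b ⊕ j ⊕ l ⊕ l) ⊕ h(h(b ⊕ c))
  Order the arguments:  b ⊗ b ⊗ b ⊗ h(l) ⊗ j ⊗ l ⊕ b ⊗ h(l) ⊗ j ⊗ l ⊕ h(b ⊕ j ⊕ l ⊕ l) ⊕ h(h(b ⊕ c))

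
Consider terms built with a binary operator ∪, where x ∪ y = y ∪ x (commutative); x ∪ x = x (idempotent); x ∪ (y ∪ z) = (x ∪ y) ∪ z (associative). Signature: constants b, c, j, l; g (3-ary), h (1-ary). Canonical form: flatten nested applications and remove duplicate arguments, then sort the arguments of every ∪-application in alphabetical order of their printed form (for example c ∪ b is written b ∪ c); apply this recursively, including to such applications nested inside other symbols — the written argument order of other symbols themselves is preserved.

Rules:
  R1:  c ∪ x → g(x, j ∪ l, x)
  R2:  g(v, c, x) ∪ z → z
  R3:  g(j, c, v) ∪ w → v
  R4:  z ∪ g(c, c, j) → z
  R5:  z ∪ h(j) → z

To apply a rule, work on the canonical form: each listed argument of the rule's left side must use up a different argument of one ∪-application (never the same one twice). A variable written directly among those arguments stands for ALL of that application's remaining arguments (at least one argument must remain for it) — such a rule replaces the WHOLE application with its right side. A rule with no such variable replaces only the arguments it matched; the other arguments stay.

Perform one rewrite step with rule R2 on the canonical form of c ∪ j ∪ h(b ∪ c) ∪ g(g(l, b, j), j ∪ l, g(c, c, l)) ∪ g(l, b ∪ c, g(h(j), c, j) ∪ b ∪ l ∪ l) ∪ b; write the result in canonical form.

Canonical form:  b ∪ c ∪ g(g(l, b, j), j ∪ l, g(c, c, l)) ∪ g(l, b ∪ c, b ∪ g(h(j), c, j) ∪ l) ∪ h(b ∪ c) ∪ j
Match R2:  consume g(h(j), c, j);  v := h(j), x := j, z := b ∪ l
The variable takes the whole remainder — replace the entire application.
Result:  b ∪ c ∪ g(g(l, b, j), j ∪ l, g(c, c, l)) ∪ g(l, b ∪ c, b ∪ l) ∪ h(b ∪ c) ∪ j

Answer: b ∪ c ∪ g(g(l, b, j), j ∪ l, g(c, c, l)) ∪ g(l, b ∪ c, b ∪ l) ∪ h(b ∪ c) ∪ j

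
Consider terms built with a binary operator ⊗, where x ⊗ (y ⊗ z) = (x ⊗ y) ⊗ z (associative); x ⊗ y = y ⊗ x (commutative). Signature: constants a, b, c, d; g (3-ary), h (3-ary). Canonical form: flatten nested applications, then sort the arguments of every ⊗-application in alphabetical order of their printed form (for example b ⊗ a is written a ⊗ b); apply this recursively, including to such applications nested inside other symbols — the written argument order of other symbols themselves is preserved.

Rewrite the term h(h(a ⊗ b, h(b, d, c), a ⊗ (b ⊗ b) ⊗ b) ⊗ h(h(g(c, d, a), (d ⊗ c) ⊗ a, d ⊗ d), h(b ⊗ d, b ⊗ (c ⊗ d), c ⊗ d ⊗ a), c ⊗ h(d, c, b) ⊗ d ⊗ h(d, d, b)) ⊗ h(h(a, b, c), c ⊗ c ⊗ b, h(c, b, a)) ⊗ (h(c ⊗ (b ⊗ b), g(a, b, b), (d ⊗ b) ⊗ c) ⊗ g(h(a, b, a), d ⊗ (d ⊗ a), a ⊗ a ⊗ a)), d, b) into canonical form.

Descend into:  h(a ⊗ b, h(b, d, c), a ⊗ (b ⊗ b) ⊗ b) ⊗ h(h(g(c, d, a), (d ⊗ c) ⊗ a, d ⊗ d), h(b ⊗ d, b ⊗ (c ⊗ d), c ⊗ d ⊗ a), c ⊗ h(d, c, b) ⊗ d ⊗ h(d, d, b)) ⊗ h(h(a, b, c), c ⊗ c ⊗ b, h(c, b, a)) ⊗ (h(c ⊗ (b ⊗ b), g(a, b, b), (d ⊗ b) ⊗ c) ⊗ g(h(a, b, a), d ⊗ (d ⊗ a), a ⊗ a ⊗ a))
Merge nested applications:  h(a ⊗ b, h(b, d, c), a ⊗ (b ⊗ b) ⊗ b) ⊗ h(h(g(c, d, a), (d ⊗ c) ⊗ a, d ⊗ d), h(b ⊗ d, b ⊗ (c ⊗ d), c ⊗ d ⊗ a), c ⊗ h(d, c, b) ⊗ d ⊗ h(d, d, b)) ⊗ h(h(a, b, c), c ⊗ c ⊗ b, h(c, b, a)) ⊗ h(c ⊗ (b ⊗ b), g(a, b, b), (d ⊗ b) ⊗ c) ⊗ g(h(a, b, a), d ⊗ (d ⊗ a), a ⊗ a ⊗ a)
Simplify inside:  h(a ⊗ b, h(b, d, c), a ⊗ (b ⊗ b) ⊗ b)  →  h(a ⊗ b, h(b, d, c), a ⊗ b ⊗ b ⊗ b)
Simplify inside:  h(h(g(c, d, a), (d ⊗ c) ⊗ a, d ⊗ d), h(b ⊗ d, b ⊗ (c ⊗ d), c ⊗ d ⊗ a), c ⊗ h(d, c, b) ⊗ d ⊗ h(d, d, b))  →  h(h(g(c, d, a), a ⊗ c ⊗ d, d ⊗ d), h(b ⊗ d, b ⊗ c ⊗ d, a ⊗ c ⊗ d), c ⊗ d ⊗ h(d, c, b) ⊗ h(d, d, b))
Simplify inside:  h(h(a, b, c), c ⊗ c ⊗ b, h(c, b, a))  →  h(h(a, b, c), b ⊗ c ⊗ c, h(c, b, a))
Order the arguments:  g(h(a, b, a), a ⊗ d ⊗ d, a ⊗ a ⊗ a) ⊗ h(a ⊗ b, h(b, d, c), a ⊗ b ⊗ b ⊗ b) ⊗ h(b ⊗ b ⊗ c, g(a, b, b), b ⊗ c ⊗ d) ⊗ h(h(a, b, c), b ⊗ c ⊗ c, h(c, b, a)) ⊗ h(h(g(c, d, a), a ⊗ c ⊗ d, d ⊗ d), h(b ⊗ d, b ⊗ c ⊗ d, a ⊗ c ⊗ d), c ⊗ d ⊗ h(d, c, b) ⊗ h(d, d, b))
Reassemble:  h(g(h(a, b, a), a ⊗ d ⊗ d, a ⊗ a ⊗ a) ⊗ h(a ⊗ b, h(b, d, c), a ⊗ b ⊗ b ⊗ b) ⊗ h(b ⊗ b ⊗ c, g(a, b, b), b ⊗ c ⊗ d) ⊗ h(h(a, b, c), b ⊗ c ⊗ c, h(c, b, a)) ⊗ h(h(g(c, d, a), a ⊗ c ⊗ d, d ⊗ d), h(b ⊗ d, b ⊗ c ⊗ d, a ⊗ c ⊗ d), c ⊗ d ⊗ h(d, c, b) ⊗ h(d, d, b)), d, b)

Answer: h(g(h(a, b, a), a ⊗ d ⊗ d, a ⊗ a ⊗ a) ⊗ h(a ⊗ b, h(b, d, c), a ⊗ b ⊗ b ⊗ b) ⊗ h(b ⊗ b ⊗ c, g(a, b, b), b ⊗ c ⊗ d) ⊗ h(h(a, b, c), b ⊗ c ⊗ c, h(c, b, a)) ⊗ h(h(g(c, d, a), a ⊗ c ⊗ d, d ⊗ d), h(b ⊗ d, b ⊗ c ⊗ d, a ⊗ c ⊗ d), c ⊗ d ⊗ h(d, c, b) ⊗ h(d, d, b)), d, b)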